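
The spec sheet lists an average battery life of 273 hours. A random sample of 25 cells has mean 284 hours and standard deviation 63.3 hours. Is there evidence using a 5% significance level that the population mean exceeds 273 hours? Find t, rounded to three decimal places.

H0: μ = 273; H1: μ > 273 (one-sample t-test, right-tailed).
t = (x̄ − μ₀)/(s/√n) = (284 − 273)/(63.3/√25) = 0.869
df = n − 1 = 24
p-value = P(T ≥ 0.869) ≈ 0.1968
Since p ≈ 0.1968 > α = 0.05, fail to reject H0; the data do not provide sufficient evidence against H0.

0.869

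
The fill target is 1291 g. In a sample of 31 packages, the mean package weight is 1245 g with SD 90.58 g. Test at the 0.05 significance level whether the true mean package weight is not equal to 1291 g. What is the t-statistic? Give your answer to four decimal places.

H0: μ = 1291; H1: μ ≠ 1291 (one-sample t-test, two-sided).
t = (x̄ − μ₀)/(s/√n) = (1245 − 1291)/(90.58/√31) = -2.8275
df = n − 1 = 30
Two-sided p-value ≈ 0.0083
Since p ≈ 0.0083 < α = 0.05, reject H0; the data support H1.

-2.8275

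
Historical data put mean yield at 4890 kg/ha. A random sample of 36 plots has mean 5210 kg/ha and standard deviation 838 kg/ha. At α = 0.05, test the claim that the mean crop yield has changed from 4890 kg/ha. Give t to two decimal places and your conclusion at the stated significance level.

H0: μ = 4890; H1: μ ≠ 4890 (one-sample t-test, two-sided).
t = (x̄ − μ₀)/(s/√n) = (5210 − 4890)/(838/√36) = 2.29
df = n − 1 = 35
Two-sided p-value ≈ 0.028
Since p ≈ 0.028 < α = 0.05, reject H0; the data support H1.

t = 2.29; reject H0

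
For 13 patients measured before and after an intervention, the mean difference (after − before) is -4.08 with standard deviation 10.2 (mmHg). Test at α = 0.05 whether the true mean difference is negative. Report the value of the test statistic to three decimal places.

H0: μ_d = 0; H1: μ_d < 0 (paired t-test on the differences, left-tailed).
t = d̄/(s_d/√n) = -4.08/(10.2/√13) = -1.442
df = n − 1 = 12
p-value = P(T ≤ -1.442) ≈ 0.087
Since p ≈ 0.087 > α = 0.05, fail to reject H0; the evidence is not statistically significant.

-1.442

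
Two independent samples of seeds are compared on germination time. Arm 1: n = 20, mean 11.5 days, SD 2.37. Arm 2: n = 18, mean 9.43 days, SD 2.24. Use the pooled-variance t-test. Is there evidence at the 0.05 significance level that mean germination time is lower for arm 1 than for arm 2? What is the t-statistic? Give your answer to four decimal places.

Let group 1 = arm 1, group 2 = arm 2. H0: μ_1 = μ_2; H1: μ_1 < μ_2 (two-sample pooled-variance t-test, left-tailed).
s_p² = [(20−1)·2.37² + (18−1)·2.24²]/(20+18−2) = 5.3339
t = (11.5 − 9.43)/√[5.3339·(1/20 + 1/18)] = 2.7587
df = n₁ + n₂ − 2 = 36
p-value = P(T ≤ 2.7587) ≈ 0.9955
Since p ≈ 0.9955 > α = 0.05, fail to reject H0; the evidence is not statistically significant.

2.7587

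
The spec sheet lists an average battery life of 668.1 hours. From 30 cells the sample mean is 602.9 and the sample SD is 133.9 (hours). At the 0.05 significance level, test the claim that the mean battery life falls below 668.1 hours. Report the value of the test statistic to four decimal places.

-2.6670

H0: μ = 668.1; H1: μ < 668.1 (one-sample t-test, left-tailed).
t = (x̄ − μ₀)/(s/√n) = (602.9 − 668.1)/(133.9/√30) = -2.6670
df = n − 1 = 29
p-value = P(T ≤ -2.6670) ≈ 0.0062
Since p ≈ 0.0062 < α = 0.05, reject H0; the data support H1.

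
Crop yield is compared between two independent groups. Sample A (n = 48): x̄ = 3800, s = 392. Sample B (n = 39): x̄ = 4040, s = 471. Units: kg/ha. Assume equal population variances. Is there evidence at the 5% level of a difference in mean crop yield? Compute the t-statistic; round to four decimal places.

Let group 1 = sample A, group 2 = sample B. H0: μ_1 = μ_2; H1: μ_1 ≠ μ_2 (two-sample pooled-variance t-test, two-sided).
s_p² = [(48−1)·392² + (39−1)·471²]/(48+39−2) = 184143
t = (3800 − 4040)/√[184143·(1/48 + 1/39)] = -2.5943
df = n₁ + n₂ − 2 = 85
Two-sided p-value ≈ 0.011
Since p ≈ 0.011 < α = 0.05, reject H0; the data support H1.

-2.5943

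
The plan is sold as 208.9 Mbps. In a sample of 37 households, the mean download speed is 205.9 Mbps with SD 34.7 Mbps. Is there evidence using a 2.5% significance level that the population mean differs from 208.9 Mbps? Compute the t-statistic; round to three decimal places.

H0: μ = 208.9; H1: μ ≠ 208.9 (one-sample t-test, two-sided).
t = (x̄ − μ₀)/(s/√n) = (205.9 − 208.9)/(34.7/√37) = -0.526
df = n − 1 = 36
Two-sided p-value ≈ 0.6022
Since p ≈ 0.6022 > α = 0.025, fail to reject H0; the data do not provide sufficient evidence against H0.

-0.526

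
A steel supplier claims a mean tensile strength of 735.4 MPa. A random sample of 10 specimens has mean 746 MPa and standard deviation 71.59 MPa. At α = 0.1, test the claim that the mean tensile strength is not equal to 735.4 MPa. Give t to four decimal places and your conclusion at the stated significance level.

H0: μ = 735.4; H1: μ ≠ 735.4 (one-sample t-test, two-sided).
t = (x̄ − μ₀)/(s/√n) = (746 − 735.4)/(71.59/√10) = 0.4682
df = n − 1 = 9
Two-sided p-value ≈ 0.651
Since p ≈ 0.651 > α = 0.1, fail to reject H0; the data do not provide sufficient evidence against H0.

t = 0.4682; fail to reject H0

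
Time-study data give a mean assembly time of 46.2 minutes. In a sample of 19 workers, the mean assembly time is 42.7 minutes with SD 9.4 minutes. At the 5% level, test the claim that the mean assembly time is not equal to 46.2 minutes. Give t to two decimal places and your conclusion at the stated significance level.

H0: μ = 46.2; H1: μ ≠ 46.2 (one-sample t-test, two-sided).
t = (x̄ − μ₀)/(s/√n) = (42.7 − 46.2)/(9.4/√19) = -1.62
df = n − 1 = 18
Two-sided p-value ≈ 0.1220
Since p ≈ 0.1220 > α = 0.05, fail to reject H0; the evidence is not statistically significant.

t = -1.62; fail to reject H0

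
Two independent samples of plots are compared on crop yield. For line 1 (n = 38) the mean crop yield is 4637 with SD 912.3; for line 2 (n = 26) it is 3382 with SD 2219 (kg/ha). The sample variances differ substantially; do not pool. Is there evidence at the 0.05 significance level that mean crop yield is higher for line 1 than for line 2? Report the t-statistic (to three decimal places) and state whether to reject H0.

t = 2.730; reject H0

Let group 1 = line 1, group 2 = line 2. H0: μ_1 = μ_2; H1: μ_1 > μ_2 (Welch's two-sample t-test, right-tailed).
t = (x̄_1 − x̄_2)/√(s_1²/n_1 + s_2²/n_2) = (4637 − 3382)/√(912.3²/38 + 2219²/26) = 2.730
Welch–Satterthwaite df ≈ 30.84
p-value = P(T ≥ 2.730) ≈ 0.005
Since p ≈ 0.005 < α = 0.05, reject H0; the data support H1.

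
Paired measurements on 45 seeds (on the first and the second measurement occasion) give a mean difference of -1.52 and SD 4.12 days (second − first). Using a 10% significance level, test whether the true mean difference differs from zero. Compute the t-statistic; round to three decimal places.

-2.475

H0: μ_d = 0; H1: μ_d ≠ 0 (paired t-test on the differences, two-sided).
t = d̄/(s_d/√n) = -1.52/(4.12/√45) = -2.475
df = n − 1 = 44
Two-sided p-value ≈ 0.0173
Since p ≈ 0.0173 < α = 0.1, reject H0; the data support H1.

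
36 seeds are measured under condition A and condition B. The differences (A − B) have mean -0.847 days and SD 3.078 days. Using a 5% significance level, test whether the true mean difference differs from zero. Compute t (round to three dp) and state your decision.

t = -1.651; fail to reject H0

H0: μ_d = 0; H1: μ_d ≠ 0 (paired t-test on the differences, two-sided).
t = d̄/(s_d/√n) = -0.847/(3.078/√36) = -1.651
df = n − 1 = 35
Two-sided p-value ≈ 0.108
Since p ≈ 0.108 > α = 0.05, fail to reject H0; the evidence is not statistically significant.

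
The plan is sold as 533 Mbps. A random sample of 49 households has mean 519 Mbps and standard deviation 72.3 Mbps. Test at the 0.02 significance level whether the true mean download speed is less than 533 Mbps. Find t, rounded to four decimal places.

H0: μ = 533; H1: μ < 533 (one-sample t-test, left-tailed).
t = (x̄ − μ₀)/(s/√n) = (519 − 533)/(72.3/√49) = -1.3555
df = n − 1 = 48
p-value = P(T ≤ -1.3555) ≈ 0.091
Since p ≈ 0.091 > α = 0.02, fail to reject H0; the data do not provide sufficient evidence against H0.

-1.3555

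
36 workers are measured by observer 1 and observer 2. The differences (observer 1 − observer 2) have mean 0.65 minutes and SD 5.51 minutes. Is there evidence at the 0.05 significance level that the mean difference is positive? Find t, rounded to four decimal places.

0.7078

H0: μ_d = 0; H1: μ_d > 0 (paired t-test on the differences, right-tailed).
t = d̄/(s_d/√n) = 0.65/(5.51/√36) = 0.7078
df = n − 1 = 35
p-value = P(T ≥ 0.7078) ≈ 0.2419
Since p ≈ 0.2419 > α = 0.05, fail to reject H0; the data do not provide sufficient evidence against H0.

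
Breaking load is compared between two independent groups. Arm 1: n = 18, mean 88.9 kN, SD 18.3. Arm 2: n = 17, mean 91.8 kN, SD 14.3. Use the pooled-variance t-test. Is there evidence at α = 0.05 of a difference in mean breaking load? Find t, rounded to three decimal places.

Let group 1 = arm 1, group 2 = arm 2. H0: μ_1 = μ_2; H1: μ_1 ≠ μ_2 (two-sample pooled-variance t-test, two-sided).
s_p² = [(18−1)·18.3² + (17−1)·14.3²]/(18+17−2) = 271.666
t = (88.9 − 91.8)/√[271.666·(1/18 + 1/17)] = -0.520
df = n₁ + n₂ − 2 = 33
Two-sided p-value ≈ 0.6064
Since p ≈ 0.6064 > α = 0.05, fail to reject H0; the evidence is not statistically significant.

-0.520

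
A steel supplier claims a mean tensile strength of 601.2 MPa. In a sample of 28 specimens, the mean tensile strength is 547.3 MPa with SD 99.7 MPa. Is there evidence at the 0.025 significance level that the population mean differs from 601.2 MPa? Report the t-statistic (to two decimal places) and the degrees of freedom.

t = -2.86, df = 27

H0: μ = 601.2; H1: μ ≠ 601.2 (one-sample t-test, two-sided).
t = (x̄ − μ₀)/(s/√n) = (547.3 − 601.2)/(99.7/√28) = -2.86
df = n − 1 = 27
Two-sided p-value ≈ 0.0081
Since p ≈ 0.0081 < α = 0.025, reject H0; the data support H1.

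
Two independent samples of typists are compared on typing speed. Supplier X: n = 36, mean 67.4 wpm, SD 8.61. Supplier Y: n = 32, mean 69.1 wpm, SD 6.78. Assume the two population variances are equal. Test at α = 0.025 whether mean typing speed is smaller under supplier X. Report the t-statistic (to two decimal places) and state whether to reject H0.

Let group 1 = supplier X, group 2 = supplier Y. H0: μ_1 = μ_2; H1: μ_1 < μ_2 (two-sample pooled-variance t-test, left-tailed).
s_p² = [(36−1)·8.61² + (32−1)·6.78²]/(36+32−2) = 60.9037
t = (67.4 − 69.1)/√[60.9037·(1/36 + 1/32)] = -0.90
df = n₁ + n₂ − 2 = 66
p-value = P(T ≤ -0.90) ≈ 0.187
Since p ≈ 0.187 > α = 0.025, fail to reject H0; the evidence is not statistically significant.

t = -0.90; fail to reject H0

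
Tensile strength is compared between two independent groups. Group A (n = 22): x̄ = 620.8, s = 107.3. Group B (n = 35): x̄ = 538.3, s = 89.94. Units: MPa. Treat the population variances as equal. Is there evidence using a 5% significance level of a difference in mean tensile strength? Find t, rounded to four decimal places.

Let group 1 = group A, group 2 = group B. H0: μ_1 = μ_2; H1: μ_1 ≠ μ_2 (two-sample pooled-variance t-test, two-sided).
s_p² = [(22−1)·107.3² + (35−1)·89.94²]/(22+35−2) = 9396.58
t = (620.8 − 538.3)/√[9396.58·(1/22 + 1/35)] = 3.1281
df = n₁ + n₂ − 2 = 55
Two-sided p-value ≈ 0.0028
Since p ≈ 0.0028 < α = 0.05, reject H0; the data support H1.

3.1281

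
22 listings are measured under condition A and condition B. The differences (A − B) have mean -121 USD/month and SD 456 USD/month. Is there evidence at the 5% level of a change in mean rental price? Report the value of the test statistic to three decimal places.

-1.245

H0: μ_d = 0; H1: μ_d ≠ 0 (paired t-test on the differences, two-sided).
t = d̄/(s_d/√n) = -121/(456/√22) = -1.245
df = n − 1 = 21
Two-sided p-value ≈ 0.2270
Since p ≈ 0.2270 > α = 0.05, fail to reject H0; the evidence is not statistically significant.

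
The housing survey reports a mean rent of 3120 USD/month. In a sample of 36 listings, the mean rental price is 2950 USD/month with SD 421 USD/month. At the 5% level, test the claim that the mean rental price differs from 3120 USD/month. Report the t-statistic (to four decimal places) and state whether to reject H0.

t = -2.4228; reject H0

H0: μ = 3120; H1: μ ≠ 3120 (one-sample t-test, two-sided).
t = (x̄ − μ₀)/(s/√n) = (2950 − 3120)/(421/√36) = -2.4228
df = n − 1 = 35
Two-sided p-value ≈ 0.0207
Since p ≈ 0.0207 < α = 0.05, reject H0; the evidence is statistically significant.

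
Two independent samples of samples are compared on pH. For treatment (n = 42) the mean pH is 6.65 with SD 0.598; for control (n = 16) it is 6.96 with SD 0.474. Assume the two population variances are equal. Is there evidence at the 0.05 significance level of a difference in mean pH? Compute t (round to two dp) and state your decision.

Let group 1 = treatment, group 2 = control. H0: μ_1 = μ_2; H1: μ_1 ≠ μ_2 (two-sample pooled-variance t-test, two-sided).
s_p² = [(42−1)·0.598² + (16−1)·0.474²]/(42+16−2) = 0.321998
t = (6.65 − 6.96)/√[0.321998·(1/42 + 1/16)] = -1.86
df = n₁ + n₂ − 2 = 56
Two-sided p-value ≈ 0.0682
Since p ≈ 0.0682 > α = 0.05, fail to reject H0; the evidence is not statistically significant.

t = -1.86; fail to reject H0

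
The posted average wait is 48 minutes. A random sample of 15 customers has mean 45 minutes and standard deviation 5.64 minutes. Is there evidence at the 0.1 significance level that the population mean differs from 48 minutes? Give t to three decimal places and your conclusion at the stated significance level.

H0: μ = 48; H1: μ ≠ 48 (one-sample t-test, two-sided).
t = (x̄ − μ₀)/(s/√n) = (45 − 48)/(5.64/√15) = -2.060
df = n − 1 = 14
Two-sided p-value ≈ 0.058
Since p ≈ 0.058 < α = 0.1, reject H0; the data support H1.

t = -2.060; reject H0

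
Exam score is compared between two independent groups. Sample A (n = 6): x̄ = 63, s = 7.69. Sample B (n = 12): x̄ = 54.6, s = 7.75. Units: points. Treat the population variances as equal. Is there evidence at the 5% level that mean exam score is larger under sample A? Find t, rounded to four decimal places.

Let group 1 = sample A, group 2 = sample B. H0: μ_1 = μ_2; H1: μ_1 > μ_2 (two-sample pooled-variance t-test, right-tailed).
s_p² = [(6−1)·7.69² + (12−1)·7.75²]/(6+12−2) = 59.773
t = (63 − 54.6)/√[59.773·(1/6 + 1/12)] = 2.1730
df = n₁ + n₂ − 2 = 16
p-value = P(T ≥ 2.1730) ≈ 0.023
Since p ≈ 0.023 < α = 0.05, reject H0; the data support H1.

2.1730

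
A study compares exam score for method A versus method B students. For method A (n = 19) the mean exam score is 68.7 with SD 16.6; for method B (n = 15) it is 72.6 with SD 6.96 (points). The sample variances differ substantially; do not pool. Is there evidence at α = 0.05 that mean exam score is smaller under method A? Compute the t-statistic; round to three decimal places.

-0.926

Let group 1 = method A, group 2 = method B. H0: μ_1 = μ_2; H1: μ_1 < μ_2 (Welch's two-sample t-test, left-tailed).
t = (x̄_1 − x̄_2)/√(s_1²/n_1 + s_2²/n_2) = (68.7 − 72.6)/√(16.6²/19 + 6.96²/15) = -0.926
Welch–Satterthwaite df ≈ 25.30
p-value = P(T ≤ -0.926) ≈ 0.182
Since p ≈ 0.182 > α = 0.05, fail to reject H0; the evidence is not statistically significant.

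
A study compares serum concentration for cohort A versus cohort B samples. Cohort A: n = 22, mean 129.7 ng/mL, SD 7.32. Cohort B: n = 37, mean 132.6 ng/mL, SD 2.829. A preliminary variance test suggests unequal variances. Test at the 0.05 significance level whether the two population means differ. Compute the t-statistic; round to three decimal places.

Let group 1 = cohort A, group 2 = cohort B. H0: μ_1 = μ_2; H1: μ_1 ≠ μ_2 (Welch's two-sample t-test, two-sided).
t = (x̄_1 − x̄_2)/√(s_1²/n_1 + s_2²/n_2) = (129.7 − 132.6)/√(7.32²/22 + 2.829²/37) = -1.781
Welch–Satterthwaite df ≈ 24.78
Two-sided p-value ≈ 0.087
Since p ≈ 0.087 > α = 0.05, fail to reject H0; the evidence is not statistically significant.

-1.781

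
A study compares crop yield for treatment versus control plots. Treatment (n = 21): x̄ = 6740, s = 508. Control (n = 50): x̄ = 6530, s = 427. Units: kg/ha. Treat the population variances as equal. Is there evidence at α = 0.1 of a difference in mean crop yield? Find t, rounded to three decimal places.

1.787

Let group 1 = treatment, group 2 = control. H0: μ_1 = μ_2; H1: μ_1 ≠ μ_2 (two-sample pooled-variance t-test, two-sided).
s_p² = [(21−1)·508² + (50−1)·427²]/(21+50−2) = 204281
t = (6740 − 6530)/√[204281·(1/21 + 1/50)] = 1.787
df = n₁ + n₂ − 2 = 69
Two-sided p-value ≈ 0.078
Since p ≈ 0.078 < α = 0.1, reject H0; the data support H1.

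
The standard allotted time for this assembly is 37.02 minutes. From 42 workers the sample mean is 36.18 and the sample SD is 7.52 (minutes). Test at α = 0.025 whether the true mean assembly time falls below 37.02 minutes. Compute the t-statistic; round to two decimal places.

-0.72

H0: μ = 37.02; H1: μ < 37.02 (one-sample t-test, left-tailed).
t = (x̄ − μ₀)/(s/√n) = (36.18 − 37.02)/(7.52/√42) = -0.72
df = n − 1 = 41
p-value = P(T ≤ -0.72) ≈ 0.2366
Since p ≈ 0.2366 > α = 0.025, fail to reject H0; the evidence is not statistically significant.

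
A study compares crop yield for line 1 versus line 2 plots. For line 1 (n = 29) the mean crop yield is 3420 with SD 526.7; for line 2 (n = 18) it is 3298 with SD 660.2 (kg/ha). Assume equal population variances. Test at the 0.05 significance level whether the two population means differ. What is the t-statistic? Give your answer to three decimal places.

Let group 1 = line 1, group 2 = line 2. H0: μ_1 = μ_2; H1: μ_1 ≠ μ_2 (two-sample pooled-variance t-test, two-sided).
s_p² = [(29−1)·526.7² + (18−1)·660.2²]/(29+18−2) = 337272
t = (3420 − 3298)/√[337272·(1/29 + 1/18)] = 0.700
df = n₁ + n₂ − 2 = 45
Two-sided p-value ≈ 0.487
Since p ≈ 0.487 > α = 0.05, fail to reject H0; the data do not provide sufficient evidence against H0.

0.700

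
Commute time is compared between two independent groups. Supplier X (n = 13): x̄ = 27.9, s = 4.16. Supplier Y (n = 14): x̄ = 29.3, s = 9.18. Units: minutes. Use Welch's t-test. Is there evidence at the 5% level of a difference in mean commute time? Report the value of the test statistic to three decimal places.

-0.516

Let group 1 = supplier X, group 2 = supplier Y. H0: μ_1 = μ_2; H1: μ_1 ≠ μ_2 (Welch's two-sample t-test, two-sided).
t = (x̄_1 − x̄_2)/√(s_1²/n_1 + s_2²/n_2) = (27.9 − 29.3)/√(4.16²/13 + 9.18²/14) = -0.516
Welch–Satterthwaite df ≈ 18.41
Two-sided p-value ≈ 0.6117
Since p ≈ 0.6117 > α = 0.05, fail to reject H0; the data do not provide sufficient evidence against H0.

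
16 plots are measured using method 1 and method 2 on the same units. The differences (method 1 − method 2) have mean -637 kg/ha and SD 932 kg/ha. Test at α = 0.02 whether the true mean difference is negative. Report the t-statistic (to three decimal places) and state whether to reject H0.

H0: μ_d = 0; H1: μ_d < 0 (paired t-test on the differences, left-tailed).
t = d̄/(s_d/√n) = -637/(932/√16) = -2.734
df = n − 1 = 15
p-value = P(T ≤ -2.734) ≈ 0.008
Since p ≈ 0.008 < α = 0.02, reject H0; the evidence is statistically significant.

t = -2.734; reject H0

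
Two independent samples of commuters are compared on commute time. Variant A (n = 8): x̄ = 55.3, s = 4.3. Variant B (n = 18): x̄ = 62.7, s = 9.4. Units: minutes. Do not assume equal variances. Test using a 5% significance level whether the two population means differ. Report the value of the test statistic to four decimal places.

-2.7540

Let group 1 = variant A, group 2 = variant B. H0: μ_1 = μ_2; H1: μ_1 ≠ μ_2 (Welch's two-sample t-test, two-sided).
t = (x̄_1 − x̄_2)/√(s_1²/n_1 + s_2²/n_2) = (55.3 − 62.7)/√(4.3²/8 + 9.4²/18) = -2.7540
Welch–Satterthwaite df ≈ 23.91
Two-sided p-value ≈ 0.0111
Since p ≈ 0.0111 < α = 0.05, reject H0; the data support H1.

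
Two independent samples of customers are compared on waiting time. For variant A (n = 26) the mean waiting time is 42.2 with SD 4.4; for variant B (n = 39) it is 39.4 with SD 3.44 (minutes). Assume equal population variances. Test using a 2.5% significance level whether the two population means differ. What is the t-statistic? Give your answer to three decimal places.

Let group 1 = variant A, group 2 = variant B. H0: μ_1 = μ_2; H1: μ_1 ≠ μ_2 (two-sample pooled-variance t-test, two-sided).
s_p² = [(26−1)·4.4² + (39−1)·3.44²]/(26+39−2) = 14.8203
t = (42.2 − 39.4)/√[14.8203·(1/26 + 1/39)] = 2.873
df = n₁ + n₂ − 2 = 63
Two-sided p-value ≈ 0.0055
Since p ≈ 0.0055 < α = 0.025, reject H0; the data support H1.

2.873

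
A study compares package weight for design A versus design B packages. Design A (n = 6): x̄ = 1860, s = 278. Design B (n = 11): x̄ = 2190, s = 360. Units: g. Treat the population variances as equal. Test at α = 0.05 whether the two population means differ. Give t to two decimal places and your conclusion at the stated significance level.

Let group 1 = design A, group 2 = design B. H0: μ_1 = μ_2; H1: μ_1 ≠ μ_2 (two-sample pooled-variance t-test, two-sided).
s_p² = [(6−1)·278² + (11−1)·360²]/(6+11−2) = 112161
t = (1860 − 2190)/√[112161·(1/6 + 1/11)] = -1.94
df = n₁ + n₂ − 2 = 15
Two-sided p-value ≈ 0.0712
Since p ≈ 0.0712 > α = 0.05, fail to reject H0; the evidence is not statistically significant.

t = -1.94; fail to reject H0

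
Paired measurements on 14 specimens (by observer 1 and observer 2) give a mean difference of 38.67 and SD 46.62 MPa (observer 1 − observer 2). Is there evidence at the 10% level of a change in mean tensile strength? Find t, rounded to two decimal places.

3.10

H0: μ_d = 0; H1: μ_d ≠ 0 (paired t-test on the differences, two-sided).
t = d̄/(s_d/√n) = 38.67/(46.62/√14) = 3.10
df = n − 1 = 13
Two-sided p-value ≈ 0.008
Since p ≈ 0.008 < α = 0.1, reject H0; the data support H1.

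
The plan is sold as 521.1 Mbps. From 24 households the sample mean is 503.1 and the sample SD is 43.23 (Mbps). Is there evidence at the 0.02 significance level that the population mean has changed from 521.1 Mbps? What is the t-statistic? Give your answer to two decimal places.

-2.04

H0: μ = 521.1; H1: μ ≠ 521.1 (one-sample t-test, two-sided).
t = (x̄ − μ₀)/(s/√n) = (503.1 − 521.1)/(43.23/√24) = -2.04
df = n − 1 = 23
Two-sided p-value ≈ 0.053
Since p ≈ 0.053 > α = 0.02, fail to reject H0; the evidence is not statistically significant.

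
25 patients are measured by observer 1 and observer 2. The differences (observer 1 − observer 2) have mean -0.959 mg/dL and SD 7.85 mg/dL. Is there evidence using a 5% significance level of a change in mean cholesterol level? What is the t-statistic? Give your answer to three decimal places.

H0: μ_d = 0; H1: μ_d ≠ 0 (paired t-test on the differences, two-sided).
t = d̄/(s_d/√n) = -0.959/(7.85/√25) = -0.611
df = n − 1 = 24
Two-sided p-value ≈ 0.5471
Since p ≈ 0.5471 > α = 0.05, fail to reject H0; the data do not provide sufficient evidence against H0.

-0.611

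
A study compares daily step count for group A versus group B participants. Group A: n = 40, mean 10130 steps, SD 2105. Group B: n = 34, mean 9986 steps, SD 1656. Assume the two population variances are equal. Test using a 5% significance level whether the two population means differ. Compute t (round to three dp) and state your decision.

t = 0.323; fail to reject H0

Let group 1 = group A, group 2 = group B. H0: μ_1 = μ_2; H1: μ_1 ≠ μ_2 (two-sample pooled-variance t-test, two-sided).
s_p² = [(40−1)·2105² + (34−1)·1656²]/(40+34−2) = 3657040
t = (10130 − 9986)/√[3657040·(1/40 + 1/34)] = 0.323
df = n₁ + n₂ − 2 = 72
Two-sided p-value ≈ 0.7478
Since p ≈ 0.7478 > α = 0.05, fail to reject H0; the data do not provide sufficient evidence against H0.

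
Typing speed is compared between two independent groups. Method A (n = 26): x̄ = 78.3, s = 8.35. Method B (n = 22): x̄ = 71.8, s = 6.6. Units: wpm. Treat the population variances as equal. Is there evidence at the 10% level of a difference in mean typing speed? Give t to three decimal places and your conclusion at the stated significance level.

t = 2.952; reject H0

Let group 1 = method A, group 2 = method B. H0: μ_1 = μ_2; H1: μ_1 ≠ μ_2 (two-sample pooled-variance t-test, two-sided).
s_p² = [(26−1)·8.35² + (22−1)·6.6²]/(26+22−2) = 57.7787
t = (78.3 − 71.8)/√[57.7787·(1/26 + 1/22)] = 2.952
df = n₁ + n₂ − 2 = 46
Two-sided p-value ≈ 0.005
Since p ≈ 0.005 < α = 0.1, reject H0; the data support H1.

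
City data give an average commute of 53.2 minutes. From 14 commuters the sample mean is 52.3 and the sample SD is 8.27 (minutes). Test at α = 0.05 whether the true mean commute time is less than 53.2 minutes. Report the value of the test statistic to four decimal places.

H0: μ = 53.2; H1: μ < 53.2 (one-sample t-test, left-tailed).
t = (x̄ − μ₀)/(s/√n) = (52.3 − 53.2)/(8.27/√14) = -0.4072
df = n − 1 = 13
p-value = P(T ≤ -0.4072) ≈ 0.345
Since p ≈ 0.345 > α = 0.05, fail to reject H0; the data do not provide sufficient evidence against H0.

-0.4072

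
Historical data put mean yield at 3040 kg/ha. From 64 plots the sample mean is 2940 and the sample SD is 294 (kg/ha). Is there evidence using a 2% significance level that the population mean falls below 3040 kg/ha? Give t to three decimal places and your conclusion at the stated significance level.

t = -2.721; reject H0

H0: μ = 3040; H1: μ < 3040 (one-sample t-test, left-tailed).
t = (x̄ − μ₀)/(s/√n) = (2940 − 3040)/(294/√64) = -2.721
df = n − 1 = 63
p-value = P(T ≤ -2.721) ≈ 0.004
Since p ≈ 0.004 < α = 0.02, reject H0; the data support H1.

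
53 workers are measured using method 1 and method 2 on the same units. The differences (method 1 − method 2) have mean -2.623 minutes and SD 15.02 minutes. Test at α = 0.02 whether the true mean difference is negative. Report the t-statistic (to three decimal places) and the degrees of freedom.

H0: μ_d = 0; H1: μ_d < 0 (paired t-test on the differences, left-tailed).
t = d̄/(s_d/√n) = -2.623/(15.02/√53) = -1.271
df = n − 1 = 52
p-value = P(T ≤ -1.271) ≈ 0.1046
Since p ≈ 0.1046 > α = 0.02, fail to reject H0; the data do not provide sufficient evidence against H0.

t = -1.271, df = 52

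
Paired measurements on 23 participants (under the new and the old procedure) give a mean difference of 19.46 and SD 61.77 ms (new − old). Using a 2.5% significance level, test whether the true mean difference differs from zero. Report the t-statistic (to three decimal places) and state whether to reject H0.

t = 1.511; fail to reject H0

H0: μ_d = 0; H1: μ_d ≠ 0 (paired t-test on the differences, two-sided).
t = d̄/(s_d/√n) = 19.46/(61.77/√23) = 1.511
df = n − 1 = 22
Two-sided p-value ≈ 0.1451
Since p ≈ 0.1451 > α = 0.025, fail to reject H0; the evidence is not statistically significant.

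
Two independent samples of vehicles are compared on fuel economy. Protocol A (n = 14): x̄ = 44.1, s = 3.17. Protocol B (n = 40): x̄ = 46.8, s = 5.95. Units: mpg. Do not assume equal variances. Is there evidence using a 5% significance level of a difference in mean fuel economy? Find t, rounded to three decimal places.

Let group 1 = protocol A, group 2 = protocol B. H0: μ_1 = μ_2; H1: μ_1 ≠ μ_2 (Welch's two-sample t-test, two-sided).
t = (x̄_1 − x̄_2)/√(s_1²/n_1 + s_2²/n_2) = (44.1 − 46.8)/√(3.17²/14 + 5.95²/40) = -2.133
Welch–Satterthwaite df ≈ 43.02
Two-sided p-value ≈ 0.0387
Since p ≈ 0.0387 < α = 0.05, reject H0; the data support H1.

-2.133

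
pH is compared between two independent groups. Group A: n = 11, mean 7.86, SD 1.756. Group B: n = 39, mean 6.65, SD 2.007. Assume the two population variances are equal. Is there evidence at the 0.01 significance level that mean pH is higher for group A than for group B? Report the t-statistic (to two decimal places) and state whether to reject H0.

Let group 1 = group A, group 2 = group B. H0: μ_1 = μ_2; H1: μ_1 > μ_2 (two-sample pooled-variance t-test, right-tailed).
s_p² = [(11−1)·1.756² + (39−1)·2.007²]/(11+39−2) = 3.83128
t = (7.86 − 6.65)/√[3.83128·(1/11 + 1/39)] = 1.81
df = n₁ + n₂ − 2 = 48
p-value = P(T ≥ 1.81) ≈ 0.038
Since p ≈ 0.038 > α = 0.01, fail to reject H0; the evidence is not statistically significant.

t = 1.81; fail to reject H0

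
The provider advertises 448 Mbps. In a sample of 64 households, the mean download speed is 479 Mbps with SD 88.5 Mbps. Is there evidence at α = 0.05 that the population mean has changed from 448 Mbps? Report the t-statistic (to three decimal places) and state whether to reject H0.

H0: μ = 448; H1: μ ≠ 448 (one-sample t-test, two-sided).
t = (x̄ − μ₀)/(s/√n) = (479 − 448)/(88.5/√64) = 2.802
df = n − 1 = 63
Two-sided p-value ≈ 0.0067
Since p ≈ 0.0067 < α = 0.05, reject H0; the evidence is statistically significant.

t = 2.802; reject H0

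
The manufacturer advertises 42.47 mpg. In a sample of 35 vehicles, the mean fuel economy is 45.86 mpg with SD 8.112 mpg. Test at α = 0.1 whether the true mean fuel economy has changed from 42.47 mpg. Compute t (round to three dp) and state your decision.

H0: μ = 42.47; H1: μ ≠ 42.47 (one-sample t-test, two-sided).
t = (x̄ − μ₀)/(s/√n) = (45.86 − 42.47)/(8.112/√35) = 2.472
df = n − 1 = 34
Two-sided p-value ≈ 0.019
Since p ≈ 0.019 < α = 0.1, reject H0; the data support H1.

t = 2.472; reject H0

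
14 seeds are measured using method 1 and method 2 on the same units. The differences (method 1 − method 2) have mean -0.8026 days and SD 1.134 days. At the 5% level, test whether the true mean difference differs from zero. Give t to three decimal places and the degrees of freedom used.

H0: μ_d = 0; H1: μ_d ≠ 0 (paired t-test on the differences, two-sided).
t = d̄/(s_d/√n) = -0.8026/(1.134/√14) = -2.648
df = n − 1 = 13
Two-sided p-value ≈ 0.0201
Since p ≈ 0.0201 < α = 0.05, reject H0; the data support H1.

t = -2.648, df = 13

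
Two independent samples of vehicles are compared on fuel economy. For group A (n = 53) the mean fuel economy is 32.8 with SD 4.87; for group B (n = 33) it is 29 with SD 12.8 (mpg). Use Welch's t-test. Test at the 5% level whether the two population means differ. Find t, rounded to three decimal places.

1.633

Let group 1 = group A, group 2 = group B. H0: μ_1 = μ_2; H1: μ_1 ≠ μ_2 (Welch's two-sample t-test, two-sided).
t = (x̄_1 − x̄_2)/√(s_1²/n_1 + s_2²/n_2) = (32.8 − 29)/√(4.87²/53 + 12.8²/33) = 1.633
Welch–Satterthwaite df ≈ 37.84
Two-sided p-value ≈ 0.1107
Since p ≈ 0.1107 > α = 0.05, fail to reject H0; the data do not provide sufficient evidence against H0.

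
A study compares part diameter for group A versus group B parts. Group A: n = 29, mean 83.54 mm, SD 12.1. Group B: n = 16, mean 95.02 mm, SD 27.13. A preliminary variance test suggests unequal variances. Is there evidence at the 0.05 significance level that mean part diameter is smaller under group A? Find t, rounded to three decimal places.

-1.607

Let group 1 = group A, group 2 = group B. H0: μ_1 = μ_2; H1: μ_1 < μ_2 (Welch's two-sample t-test, left-tailed).
t = (x̄_1 − x̄_2)/√(s_1²/n_1 + s_2²/n_2) = (83.54 − 95.02)/√(12.1²/29 + 27.13²/16) = -1.607
Welch–Satterthwaite df ≈ 18.35
p-value = P(T ≤ -1.607) ≈ 0.063
Since p ≈ 0.063 > α = 0.05, fail to reject H0; the data do not provide sufficient evidence against H0.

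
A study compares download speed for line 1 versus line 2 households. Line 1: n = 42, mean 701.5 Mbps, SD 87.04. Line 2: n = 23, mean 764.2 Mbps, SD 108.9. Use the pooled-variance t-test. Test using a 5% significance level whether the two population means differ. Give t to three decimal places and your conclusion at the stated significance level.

t = -2.538; reject H0

Let group 1 = line 1, group 2 = line 2. H0: μ_1 = μ_2; H1: μ_1 ≠ μ_2 (two-sample pooled-variance t-test, two-sided).
s_p² = [(42−1)·87.04² + (23−1)·108.9²]/(42+23−2) = 9071.7
t = (701.5 − 764.2)/√[9071.7·(1/42 + 1/23)] = -2.538
df = n₁ + n₂ − 2 = 63
Two-sided p-value ≈ 0.0136
Since p ≈ 0.0136 < α = 0.05, reject H0; the evidence is statistically significant.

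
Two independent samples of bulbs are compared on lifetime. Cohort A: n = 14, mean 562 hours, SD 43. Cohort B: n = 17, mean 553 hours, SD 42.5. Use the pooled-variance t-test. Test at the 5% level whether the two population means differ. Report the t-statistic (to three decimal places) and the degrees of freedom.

t = 0.584, df = 29

Let group 1 = cohort A, group 2 = cohort B. H0: μ_1 = μ_2; H1: μ_1 ≠ μ_2 (two-sample pooled-variance t-test, two-sided).
s_p² = [(14−1)·43² + (17−1)·42.5²]/(14+17−2) = 1825.41
t = (562 − 553)/√[1825.41·(1/14 + 1/17)] = 0.584
df = n₁ + n₂ − 2 = 29
Two-sided p-value ≈ 0.564
Since p ≈ 0.564 > α = 0.05, fail to reject H0; the evidence is not statistically significant.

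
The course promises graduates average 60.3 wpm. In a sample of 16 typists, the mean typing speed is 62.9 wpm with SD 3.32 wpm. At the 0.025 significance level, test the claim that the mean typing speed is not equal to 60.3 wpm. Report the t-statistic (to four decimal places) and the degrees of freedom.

H0: μ = 60.3; H1: μ ≠ 60.3 (one-sample t-test, two-sided).
t = (x̄ − μ₀)/(s/√n) = (62.9 − 60.3)/(3.32/√16) = 3.1325
df = n − 1 = 15
Two-sided p-value ≈ 0.0068
Since p ≈ 0.0068 < α = 0.025, reject H0; the evidence is statistically significant.

t = 3.1325, df = 15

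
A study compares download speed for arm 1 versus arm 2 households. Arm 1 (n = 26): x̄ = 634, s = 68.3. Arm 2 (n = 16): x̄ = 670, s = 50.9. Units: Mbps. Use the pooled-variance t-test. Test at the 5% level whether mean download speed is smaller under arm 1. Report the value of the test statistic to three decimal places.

Let group 1 = arm 1, group 2 = arm 2. H0: μ_1 = μ_2; H1: μ_1 < μ_2 (two-sample pooled-variance t-test, left-tailed).
s_p² = [(26−1)·68.3² + (16−1)·50.9²]/(26+16−2) = 3887.11
t = (634 − 670)/√[3887.11·(1/26 + 1/16)] = -1.817
df = n₁ + n₂ − 2 = 40
p-value = P(T ≤ -1.817) ≈ 0.038
Since p ≈ 0.038 < α = 0.05, reject H0; the evidence is statistically significant.

-1.817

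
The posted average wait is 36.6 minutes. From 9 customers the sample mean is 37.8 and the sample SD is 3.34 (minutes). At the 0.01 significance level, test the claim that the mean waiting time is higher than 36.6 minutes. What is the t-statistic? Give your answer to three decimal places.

H0: μ = 36.6; H1: μ > 36.6 (one-sample t-test, right-tailed).
t = (x̄ − μ₀)/(s/√n) = (37.8 − 36.6)/(3.34/√9) = 1.078
df = n − 1 = 8
p-value = P(T ≥ 1.078) ≈ 0.156
Since p ≈ 0.156 > α = 0.01, fail to reject H0; the data do not provide sufficient evidence against H0.

1.078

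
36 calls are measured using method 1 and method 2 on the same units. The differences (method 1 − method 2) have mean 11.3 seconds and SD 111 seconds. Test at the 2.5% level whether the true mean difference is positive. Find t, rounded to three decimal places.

0.611

H0: μ_d = 0; H1: μ_d > 0 (paired t-test on the differences, right-tailed).
t = d̄/(s_d/√n) = 11.3/(111/√36) = 0.611
df = n − 1 = 35
p-value = P(T ≥ 0.611) ≈ 0.2726
Since p ≈ 0.2726 > α = 0.025, fail to reject H0; the data do not provide sufficient evidence against H0.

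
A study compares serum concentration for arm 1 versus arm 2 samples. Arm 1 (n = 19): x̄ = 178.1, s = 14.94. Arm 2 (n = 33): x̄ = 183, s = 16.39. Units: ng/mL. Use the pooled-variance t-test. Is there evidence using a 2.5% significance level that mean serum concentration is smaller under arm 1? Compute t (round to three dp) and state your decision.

t = -1.071; fail to reject H0

Let group 1 = arm 1, group 2 = arm 2. H0: μ_1 = μ_2; H1: μ_1 < μ_2 (two-sample pooled-variance t-test, left-tailed).
s_p² = [(19−1)·14.94² + (33−1)·16.39²]/(19+33−2) = 252.278
t = (178.1 − 183)/√[252.278·(1/19 + 1/33)] = -1.071
df = n₁ + n₂ − 2 = 50
p-value = P(T ≤ -1.071) ≈ 0.145
Since p ≈ 0.145 > α = 0.025, fail to reject H0; the data do not provide sufficient evidence against H0.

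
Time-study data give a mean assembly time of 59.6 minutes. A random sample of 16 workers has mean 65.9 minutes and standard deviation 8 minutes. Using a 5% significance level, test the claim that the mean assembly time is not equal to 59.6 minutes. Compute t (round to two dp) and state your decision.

H0: μ = 59.6; H1: μ ≠ 59.6 (one-sample t-test, two-sided).
t = (x̄ − μ₀)/(s/√n) = (65.9 − 59.6)/(8/√16) = 3.15
df = n − 1 = 15
Two-sided p-value ≈ 0.0066
Since p ≈ 0.0066 < α = 0.05, reject H0; the data support H1.

t = 3.15; reject H0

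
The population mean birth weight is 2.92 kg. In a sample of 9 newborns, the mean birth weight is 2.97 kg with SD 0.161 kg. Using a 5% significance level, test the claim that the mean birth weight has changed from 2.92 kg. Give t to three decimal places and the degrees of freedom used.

H0: μ = 2.92; H1: μ ≠ 2.92 (one-sample t-test, two-sided).
t = (x̄ − μ₀)/(s/√n) = (2.97 − 2.92)/(0.161/√9) = 0.932
df = n − 1 = 8
Two-sided p-value ≈ 0.3788
Since p ≈ 0.3788 > α = 0.05, fail to reject H0; the data do not provide sufficient evidence against H0.

t = 0.932, df = 8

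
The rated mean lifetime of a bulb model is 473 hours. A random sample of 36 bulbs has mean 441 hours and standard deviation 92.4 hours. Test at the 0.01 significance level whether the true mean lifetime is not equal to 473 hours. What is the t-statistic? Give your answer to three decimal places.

-2.078

H0: μ = 473; H1: μ ≠ 473 (one-sample t-test, two-sided).
t = (x̄ − μ₀)/(s/√n) = (441 − 473)/(92.4/√36) = -2.078
df = n − 1 = 35
Two-sided p-value ≈ 0.045
Since p ≈ 0.045 > α = 0.01, fail to reject H0; the data do not provide sufficient evidence against H0.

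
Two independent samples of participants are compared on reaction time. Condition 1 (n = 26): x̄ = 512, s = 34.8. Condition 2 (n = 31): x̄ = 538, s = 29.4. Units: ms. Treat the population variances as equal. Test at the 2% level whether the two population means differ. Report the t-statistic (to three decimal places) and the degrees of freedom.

t = -3.058, df = 55

Let group 1 = condition 1, group 2 = condition 2. H0: μ_1 = μ_2; H1: μ_1 ≠ μ_2 (two-sample pooled-variance t-test, two-sided).
s_p² = [(26−1)·34.8² + (31−1)·29.4²]/(26+31−2) = 1021.94
t = (512 − 538)/√[1021.94·(1/26 + 1/31)] = -3.058
df = n₁ + n₂ − 2 = 55
Two-sided p-value ≈ 0.003
Since p ≈ 0.003 < α = 0.02, reject H0; the data support H1.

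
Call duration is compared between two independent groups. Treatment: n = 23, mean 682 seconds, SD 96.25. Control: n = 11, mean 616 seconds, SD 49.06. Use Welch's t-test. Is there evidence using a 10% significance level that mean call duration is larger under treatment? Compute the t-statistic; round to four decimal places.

2.6472

Let group 1 = treatment, group 2 = control. H0: μ_1 = μ_2; H1: μ_1 > μ_2 (Welch's two-sample t-test, right-tailed).
t = (x̄_1 − x̄_2)/√(s_1²/n_1 + s_2²/n_2) = (682 − 616)/√(96.25²/23 + 49.06²/11) = 2.6472
Welch–Satterthwaite df ≈ 31.77
p-value = P(T ≥ 2.6472) ≈ 0.006
Since p ≈ 0.006 < α = 0.1, reject H0; the evidence is statistically significant.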